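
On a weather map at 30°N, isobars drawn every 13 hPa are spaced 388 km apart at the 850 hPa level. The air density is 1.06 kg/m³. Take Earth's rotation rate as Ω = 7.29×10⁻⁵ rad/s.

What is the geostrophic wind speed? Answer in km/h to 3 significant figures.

Coriolis parameter at 30°N:
f = 2Ω sin φ = 2 × 7.29×10⁻⁵ × sin 30° = 7.29×10⁻⁵ s⁻¹
Pressure gradient: |∂P/∂n| = 1300 Pa / 388000 m = 3.35×10⁻³ Pa/m
Geostrophic balance (pressure-gradient force = Coriolis force):
V_g = (1/(fρ)) |∂P/∂n| = 3.35×10⁻³ / (7.29×10⁻⁵ × 1.06) = 43.4 m/s
Converting: 43.4 m/s × 3.6 = 156 km/h

156 km/h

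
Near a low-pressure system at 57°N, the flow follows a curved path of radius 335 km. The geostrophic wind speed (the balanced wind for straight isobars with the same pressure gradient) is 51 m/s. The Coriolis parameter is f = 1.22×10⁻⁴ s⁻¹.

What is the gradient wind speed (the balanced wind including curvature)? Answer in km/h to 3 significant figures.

Around a low, centrifugal force acts outward with Coriolis, so pressure-gradient force balances both:
(1/ρ)|∂P/∂n| = fV + V²/R  →  V² + fR·V − fR·V_g = 0
With fR = 1.22×10⁻⁴ × 335×10³ m = 40.9 m/s:
V = [−fR + √((fR)² + 4 fR V_g)]/2 = [−40.9 + √(40.9² + 4×40.9×51)]/2 = 29.6 m/s
Subgeostrophic (V < V_g = 51 m/s), as expected around a low.
Converting: 29.6 m/s × 3.6 = 107 km/h

107 km/h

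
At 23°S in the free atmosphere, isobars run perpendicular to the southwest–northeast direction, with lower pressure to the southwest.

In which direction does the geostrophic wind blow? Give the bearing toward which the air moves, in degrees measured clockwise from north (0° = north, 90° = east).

The pressure-gradient force points toward the southwest (bearing 225°).
Geostrophic balance: in the Southern Hemisphere the Coriolis force deflects motion to the left, so the geostrophic wind blows 90° to the left of the pressure-gradient force (low pressure on the right).
Rotating 225° by 90° counterclockwise gives 135° — the wind blows toward the southeast.

135°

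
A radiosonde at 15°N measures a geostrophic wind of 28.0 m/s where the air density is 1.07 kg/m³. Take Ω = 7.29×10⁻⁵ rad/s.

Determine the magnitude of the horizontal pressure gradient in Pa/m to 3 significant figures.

1.13×10⁻³ Pa/m

Coriolis parameter at 15°N:
f = 2Ω sin φ = 2 × 7.29×10⁻⁵ × sin 15° = 3.77×10⁻⁵ s⁻¹
Geostrophic balance rearranged: |∂P/∂n| = f ρ V_g
|∂P/∂n| = 3.77×10⁻⁵ × 1.07 × 28.0 = 1.13×10⁻³ Pa/m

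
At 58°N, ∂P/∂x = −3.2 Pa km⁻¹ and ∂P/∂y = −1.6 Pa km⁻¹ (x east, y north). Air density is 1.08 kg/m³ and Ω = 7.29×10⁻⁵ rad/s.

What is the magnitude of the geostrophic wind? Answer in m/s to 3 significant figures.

26.8 m/s

Coriolis parameter at 58°N:
f = 2Ω sin φ = 2 × 7.29×10⁻⁵ × sin 58° = 1.24×10⁻⁴ s⁻¹
Component geostrophic relations (x east, y north):
u_g = −(1/(fρ)) ∂P/∂y,  v_g = (1/(fρ)) ∂P/∂x
u_g = −(−1.6×10⁻³)/(1.24×10⁻⁴ × 1.08) = 12.0 m/s;  v_g = (−3.2×10⁻³)/(1.24×10⁻⁴ × 1.08) = −24.0 m/s
|V_g| = √(u_g² + v_g²) = 26.8 m/s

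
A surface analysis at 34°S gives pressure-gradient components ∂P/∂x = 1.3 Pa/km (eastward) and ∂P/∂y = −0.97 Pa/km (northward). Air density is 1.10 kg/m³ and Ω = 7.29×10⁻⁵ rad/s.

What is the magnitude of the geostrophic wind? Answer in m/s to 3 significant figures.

Coriolis parameter at 34°S:
f = 2Ω sin φ = 2 × 7.29×10⁻⁵ × sin 34° = 8.15×10⁻⁵ s⁻¹
In the Southern Hemisphere f is negative: f = −8.15×10⁻⁵ s⁻¹.
Component geostrophic relations (x east, y north):
u_g = −(1/(fρ)) ∂P/∂y,  v_g = (1/(fρ)) ∂P/∂x
u_g = −(−0.97×10⁻³)/(−8.15×10⁻⁵ × 1.10) = −10.8 m/s;  v_g = (1.3×10⁻³)/(−8.15×10⁻⁵ × 1.10) = −14.5 m/s
|V_g| = √(u_g² + v_g²) = 18.1 m/s

18.1 m/s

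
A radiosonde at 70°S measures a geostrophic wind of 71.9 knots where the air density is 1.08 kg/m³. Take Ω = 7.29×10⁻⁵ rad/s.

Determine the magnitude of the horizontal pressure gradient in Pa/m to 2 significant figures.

Coriolis parameter at 70°S:
f = 2Ω sin φ = 2 × 7.29×10⁻⁵ × sin 70° = 1.37×10⁻⁴ s⁻¹
Wind speed in SI: 71.9 knots = 37.0 m/s
Geostrophic balance rearranged: |∂P/∂n| = f ρ V_g
|∂P/∂n| = 1.37×10⁻⁴ × 1.08 × 37.0 = 5.47×10⁻³ Pa/m

5.5×10⁻³ Pa/m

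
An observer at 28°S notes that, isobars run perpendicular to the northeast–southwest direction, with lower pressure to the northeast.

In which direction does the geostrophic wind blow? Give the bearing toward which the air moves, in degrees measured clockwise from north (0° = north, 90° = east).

315°

The pressure-gradient force points toward the northeast (bearing 045°).
Geostrophic balance: in the Southern Hemisphere the Coriolis force deflects motion to the left, so the geostrophic wind blows 90° to the left of the pressure-gradient force (low pressure on the right).
Rotating 045° by 90° counterclockwise gives 315° — the wind blows toward the northwest.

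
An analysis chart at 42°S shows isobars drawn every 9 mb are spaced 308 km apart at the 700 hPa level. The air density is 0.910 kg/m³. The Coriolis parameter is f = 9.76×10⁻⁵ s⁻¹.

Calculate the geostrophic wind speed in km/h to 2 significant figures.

Pressure gradient: |∂P/∂n| = 900 Pa / 308000 m = 2.92×10⁻³ Pa/m
Geostrophic balance (pressure-gradient force = Coriolis force):
V_g = (1/(fρ)) |∂P/∂n| = 2.92×10⁻³ / (9.76×10⁻⁵ × 0.910) = 32.9 m/s
Converting: 32.9 m/s × 3.6 = 120 km/h

120 km/h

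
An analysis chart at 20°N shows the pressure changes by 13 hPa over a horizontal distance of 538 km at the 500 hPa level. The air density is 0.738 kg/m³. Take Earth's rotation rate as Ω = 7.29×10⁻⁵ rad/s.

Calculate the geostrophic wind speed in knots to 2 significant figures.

130 knots

Coriolis parameter at 20°N:
f = 2Ω sin φ = 2 × 7.29×10⁻⁵ × sin 20° = 4.99×10⁻⁵ s⁻¹
Pressure gradient: |∂P/∂n| = 1300 Pa / 538000 m = 2.42×10⁻³ Pa/m
Geostrophic balance (pressure-gradient force = Coriolis force):
V_g = (1/(fρ)) |∂P/∂n| = 2.42×10⁻³ / (4.99×10⁻⁵ × 0.738) = 65.7 m/s
Converting: 65.7 m/s × 1.944 = 130 knots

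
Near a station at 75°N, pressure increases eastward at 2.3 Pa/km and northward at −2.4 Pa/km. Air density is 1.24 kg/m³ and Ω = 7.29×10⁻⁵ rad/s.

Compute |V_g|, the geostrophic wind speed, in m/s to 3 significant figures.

19.0 m/s

Coriolis parameter at 75°N:
f = 2Ω sin φ = 2 × 7.29×10⁻⁵ × sin 75° = 1.41×10⁻⁴ s⁻¹
Component geostrophic relations (x east, y north):
u_g = −(1/(fρ)) ∂P/∂y,  v_g = (1/(fρ)) ∂P/∂x
u_g = −(−2.4×10⁻³)/(1.41×10⁻⁴ × 1.24) = 13.7 m/s;  v_g = (2.3×10⁻³)/(1.41×10⁻⁴ × 1.24) = 13.2 m/s
|V_g| = √(u_g² + v_g²) = 19.0 m/s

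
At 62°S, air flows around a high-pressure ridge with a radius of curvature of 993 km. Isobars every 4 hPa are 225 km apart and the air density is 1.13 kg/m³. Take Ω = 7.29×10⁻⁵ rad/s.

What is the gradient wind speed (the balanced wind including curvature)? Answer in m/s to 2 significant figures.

Coriolis parameter at 62°S:
f = 2Ω sin φ = 2 × 7.29×10⁻⁵ × sin 62° = 1.29×10⁻⁴ s⁻¹
Pressure gradient: |∂P/∂n| = 400 Pa / 225000 m = 1.78×10⁻³ Pa/m
Geostrophic speed: V_g = |∂P/∂n|/(fρ) = 1.78×10⁻³/(1.29×10⁻⁴ × 1.13) = 12.2 m/s
Around a high, pressure-gradient force acts outward with centrifugal, so Coriolis balances both:
fV = (1/ρ)|∂P/∂n| + V²/R  →  V² − fR·V + fR·V_g = 0
With fR = 1.29×10⁻⁴ × 993×10³ m = 128 m/s:
V = [fR − √((fR)² − 4 fR V_g)]/2 = [128 − √(128² − 4×128×12.2)]/2 = 13.7 m/s
Supergeostrophic (V > V_g = 12.2 m/s), as expected around a high.

14 m/s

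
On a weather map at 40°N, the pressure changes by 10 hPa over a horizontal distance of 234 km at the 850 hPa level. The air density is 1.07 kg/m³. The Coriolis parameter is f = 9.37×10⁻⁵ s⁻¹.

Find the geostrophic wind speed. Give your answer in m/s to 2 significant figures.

43 m/s

Pressure gradient: |∂P/∂n| = 1000 Pa / 234000 m = 4.27×10⁻³ Pa/m
Geostrophic balance (pressure-gradient force = Coriolis force):
V_g = (1/(fρ)) |∂P/∂n| = 4.27×10⁻³ / (9.37×10⁻⁵ × 1.07) = 42.6 m/s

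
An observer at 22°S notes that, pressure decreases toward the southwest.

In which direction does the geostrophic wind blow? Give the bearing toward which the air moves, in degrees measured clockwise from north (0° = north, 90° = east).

The pressure-gradient force points toward the southwest (bearing 225°).
Geostrophic balance: in the Southern Hemisphere the Coriolis force deflects motion to the left, so the geostrophic wind blows 90° to the left of the pressure-gradient force (low pressure on the right).
Rotating 225° by 90° counterclockwise gives 135° — the wind blows toward the southeast.

135°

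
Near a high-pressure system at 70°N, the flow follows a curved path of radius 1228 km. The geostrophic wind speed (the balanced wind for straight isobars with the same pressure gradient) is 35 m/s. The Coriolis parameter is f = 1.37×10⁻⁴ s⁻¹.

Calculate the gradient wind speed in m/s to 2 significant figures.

50 m/s

Around a high, pressure-gradient force acts outward with centrifugal, so Coriolis balances both:
fV = (1/ρ)|∂P/∂n| + V²/R  →  V² − fR·V + fR·V_g = 0
With fR = 1.37×10⁻⁴ × 1228×10³ m = 168 m/s:
V = [fR − √((fR)² − 4 fR V_g)]/2 = [168 − √(168² − 4×168×35)]/2 = 49.7 m/s
Supergeostrophic (V > V_g = 35 m/s), as expected around a high.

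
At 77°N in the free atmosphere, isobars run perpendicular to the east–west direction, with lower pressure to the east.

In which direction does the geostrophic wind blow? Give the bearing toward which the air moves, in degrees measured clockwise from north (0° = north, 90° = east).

180°

The pressure-gradient force points toward the east (bearing 090°).
Geostrophic balance: in the Northern Hemisphere the Coriolis force deflects motion to the right, so the geostrophic wind blows 90° to the right of the pressure-gradient force (low pressure on the left).
Rotating 090° by 90° clockwise gives 180° — the wind blows toward the south.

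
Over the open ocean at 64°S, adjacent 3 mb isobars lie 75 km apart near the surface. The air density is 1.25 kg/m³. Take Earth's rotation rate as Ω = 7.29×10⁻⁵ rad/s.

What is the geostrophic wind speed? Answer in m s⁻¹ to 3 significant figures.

Coriolis parameter at 64°S:
f = 2Ω sin φ = 2 × 7.29×10⁻⁵ × sin 64° = 1.31×10⁻⁴ s⁻¹
Pressure gradient: |∂P/∂n| = 300 Pa / 75000 m = 4.00×10⁻³ Pa/m
Geostrophic balance (pressure-gradient force = Coriolis force):
V_g = (1/(fρ)) |∂P/∂n| = 4.00×10⁻³ / (1.31×10⁻⁴ × 1.25) = 24.4 m/s

24.4 m s⁻¹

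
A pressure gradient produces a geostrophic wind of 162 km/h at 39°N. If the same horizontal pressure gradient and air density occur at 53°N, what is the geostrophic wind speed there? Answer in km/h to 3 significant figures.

128 km/h

With the same pressure gradient and density, V_g ∝ 1/f ∝ 1/sin φ.
V₂ = V₁ · sin φ₁ / sin φ₂ = 162 × sin 39° / sin 53°
V₂ = 162 × 0.6293/0.7986 = 128 km/h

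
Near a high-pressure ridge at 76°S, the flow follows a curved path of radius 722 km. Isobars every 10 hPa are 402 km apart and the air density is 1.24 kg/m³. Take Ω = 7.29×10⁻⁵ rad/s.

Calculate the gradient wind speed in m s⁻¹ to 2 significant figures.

17 m s⁻¹

Coriolis parameter at 76°S:
f = 2Ω sin φ = 2 × 7.29×10⁻⁵ × sin 76° = 1.41×10⁻⁴ s⁻¹
Pressure gradient: |∂P/∂n| = 1000 Pa / 402000 m = 2.49×10⁻³ Pa/m
Geostrophic speed: V_g = |∂P/∂n|/(fρ) = 2.49×10⁻³/(1.41×10⁻⁴ × 1.24) = 14.2 m/s
Around a high, pressure-gradient force acts outward with centrifugal, so Coriolis balances both:
fV = (1/ρ)|∂P/∂n| + V²/R  →  V² − fR·V + fR·V_g = 0
With fR = 1.41×10⁻⁴ × 722×10³ m = 102 m/s:
V = [fR − √((fR)² − 4 fR V_g)]/2 = [102 − √(102² − 4×102×14.2)]/2 = 17 m/s
Supergeostrophic (V > V_g = 14.2 m/s), as expected around a high.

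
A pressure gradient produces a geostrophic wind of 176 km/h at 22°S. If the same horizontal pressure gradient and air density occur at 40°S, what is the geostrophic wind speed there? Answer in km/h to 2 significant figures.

With the same pressure gradient and density, V_g ∝ 1/f ∝ 1/sin φ.
V₂ = V₁ · sin φ₁ / sin φ₂ = 176 × sin 22° / sin 40°
V₂ = 176 × 0.3746/0.6428 = 100 km/h

100 km/h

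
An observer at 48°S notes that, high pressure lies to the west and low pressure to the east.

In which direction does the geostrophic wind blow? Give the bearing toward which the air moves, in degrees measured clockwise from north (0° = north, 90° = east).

000°

The pressure-gradient force points toward the east (bearing 090°).
Geostrophic balance: in the Southern Hemisphere the Coriolis force deflects motion to the left, so the geostrophic wind blows 90° to the left of the pressure-gradient force (low pressure on the right).
Rotating 090° by 90° counterclockwise gives 000° — the wind blows toward the north.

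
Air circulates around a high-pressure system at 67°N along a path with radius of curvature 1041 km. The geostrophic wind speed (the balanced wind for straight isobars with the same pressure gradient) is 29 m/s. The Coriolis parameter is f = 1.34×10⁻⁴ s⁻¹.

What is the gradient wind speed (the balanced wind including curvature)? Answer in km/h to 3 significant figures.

Around a high, pressure-gradient force acts outward with centrifugal, so Coriolis balances both:
fV = (1/ρ)|∂P/∂n| + V²/R  →  V² − fR·V + fR·V_g = 0
With fR = 1.34×10⁻⁴ × 1041×10³ m = 139 m/s:
V = [fR − √((fR)² − 4 fR V_g)]/2 = [139 − √(139² − 4×139×29)]/2 = 41.1 m/s
Supergeostrophic (V > V_g = 29 m/s), as expected around a high.
Converting: 41.1 m/s × 3.6 = 148 km/h

148 km/h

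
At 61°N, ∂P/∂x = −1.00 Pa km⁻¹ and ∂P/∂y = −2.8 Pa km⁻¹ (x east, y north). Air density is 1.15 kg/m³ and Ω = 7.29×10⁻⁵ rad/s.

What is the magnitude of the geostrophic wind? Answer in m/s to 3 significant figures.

Coriolis parameter at 61°N:
f = 2Ω sin φ = 2 × 7.29×10⁻⁵ × sin 61° = 1.28×10⁻⁴ s⁻¹
Component geostrophic relations (x east, y north):
u_g = −(1/(fρ)) ∂P/∂y,  v_g = (1/(fρ)) ∂P/∂x
u_g = −(−2.8×10⁻³)/(1.28×10⁻⁴ × 1.15) = 19.1 m/s;  v_g = (−1.00×10⁻³)/(1.28×10⁻⁴ × 1.15) = −6.82 m/s
|V_g| = √(u_g² + v_g²) = 20.3 m/s

20.3 m/s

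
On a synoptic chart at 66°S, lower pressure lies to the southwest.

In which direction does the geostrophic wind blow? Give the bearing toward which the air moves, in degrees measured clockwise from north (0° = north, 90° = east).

The pressure-gradient force points toward the southwest (bearing 225°).
Geostrophic balance: in the Southern Hemisphere the Coriolis force deflects motion to the left, so the geostrophic wind blows 90° to the left of the pressure-gradient force (low pressure on the right).
Rotating 225° by 90° counterclockwise gives 135° — the wind blows toward the southeast.

135°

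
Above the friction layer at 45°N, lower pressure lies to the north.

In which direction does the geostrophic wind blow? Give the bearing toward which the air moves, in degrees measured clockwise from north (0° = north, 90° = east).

090°

The pressure-gradient force points toward the north (bearing 000°).
Geostrophic balance: in the Northern Hemisphere the Coriolis force deflects motion to the right, so the geostrophic wind blows 90° to the right of the pressure-gradient force (low pressure on the left).
Rotating 000° by 90° clockwise gives 090° — the wind blows toward the east.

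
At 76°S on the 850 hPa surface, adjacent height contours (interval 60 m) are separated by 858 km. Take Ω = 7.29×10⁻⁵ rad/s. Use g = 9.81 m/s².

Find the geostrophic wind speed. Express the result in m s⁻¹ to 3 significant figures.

4.85 m s⁻¹

Coriolis parameter at 76°S:
f = 2Ω sin φ = 2 × 7.29×10⁻⁵ × sin 76° = 1.41×10⁻⁴ s⁻¹
Height gradient: |∂Z/∂n| = 60 m / 858000 m = 6.99×10⁻⁵
On a pressure surface, geostrophic balance gives V_g = (g/f)|∂Z/∂n|:
V_g = 9.81 × 6.99×10⁻⁵ / 1.41×10⁻⁴ = 4.85 m/s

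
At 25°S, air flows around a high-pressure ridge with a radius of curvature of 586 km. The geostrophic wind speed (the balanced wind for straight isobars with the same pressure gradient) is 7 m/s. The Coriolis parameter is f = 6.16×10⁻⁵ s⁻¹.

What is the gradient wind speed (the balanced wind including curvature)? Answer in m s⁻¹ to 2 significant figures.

9.5 m s⁻¹

Around a high, pressure-gradient force acts outward with centrifugal, so Coriolis balances both:
fV = (1/ρ)|∂P/∂n| + V²/R  →  V² − fR·V + fR·V_g = 0
With fR = 6.16×10⁻⁵ × 586×10³ m = 36.1 m/s:
V = [fR − √((fR)² − 4 fR V_g)]/2 = [36.1 − √(36.1² − 4×36.1×7)]/2 = 9.5 m/s
Supergeostrophic (V > V_g = 7 m/s), as expected around a high.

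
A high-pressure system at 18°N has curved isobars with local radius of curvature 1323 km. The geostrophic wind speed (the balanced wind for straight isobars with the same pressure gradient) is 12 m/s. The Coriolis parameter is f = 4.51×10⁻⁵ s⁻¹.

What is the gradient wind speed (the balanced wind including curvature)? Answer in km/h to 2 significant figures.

Around a high, pressure-gradient force acts outward with centrifugal, so Coriolis balances both:
fV = (1/ρ)|∂P/∂n| + V²/R  →  V² − fR·V + fR·V_g = 0
With fR = 4.51×10⁻⁵ × 1323×10³ m = 59.7 m/s:
V = [fR − √((fR)² − 4 fR V_g)]/2 = [59.7 − √(59.7² − 4×59.7×12)]/2 = 16.6 m/s
Supergeostrophic (V > V_g = 12 m/s), as expected around a high.
Converting: 16.6 m/s × 3.6 = 60 km/h

60 km/h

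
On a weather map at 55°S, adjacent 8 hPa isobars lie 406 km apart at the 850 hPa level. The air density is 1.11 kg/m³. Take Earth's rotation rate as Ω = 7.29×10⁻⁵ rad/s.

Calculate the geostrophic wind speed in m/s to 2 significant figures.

Coriolis parameter at 55°S:
f = 2Ω sin φ = 2 × 7.29×10⁻⁵ × sin 55° = 1.19×10⁻⁴ s⁻¹
Pressure gradient: |∂P/∂n| = 800 Pa / 406000 m = 1.97×10⁻³ Pa/m
Geostrophic balance (pressure-gradient force = Coriolis force):
V_g = (1/(fρ)) |∂P/∂n| = 1.97×10⁻³ / (1.19×10⁻⁴ × 1.11) = 14.9 m/s

15 m/s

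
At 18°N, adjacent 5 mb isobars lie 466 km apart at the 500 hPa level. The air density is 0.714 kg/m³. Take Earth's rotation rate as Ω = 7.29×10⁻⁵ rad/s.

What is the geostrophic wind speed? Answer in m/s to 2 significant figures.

Coriolis parameter at 18°N:
f = 2Ω sin φ = 2 × 7.29×10⁻⁵ × sin 18° = 4.51×10⁻⁵ s⁻¹
Pressure gradient: |∂P/∂n| = 500 Pa / 466000 m = 1.07×10⁻³ Pa/m
Geostrophic balance (pressure-gradient force = Coriolis force):
V_g = (1/(fρ)) |∂P/∂n| = 1.07×10⁻³ / (4.51×10⁻⁵ × 0.714) = 33.4 m/s

33 m/s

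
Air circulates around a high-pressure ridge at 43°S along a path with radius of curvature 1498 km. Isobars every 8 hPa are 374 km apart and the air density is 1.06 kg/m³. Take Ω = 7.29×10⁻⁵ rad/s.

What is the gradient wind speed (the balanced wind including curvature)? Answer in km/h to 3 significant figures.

87.3 km/h

Coriolis parameter at 43°S:
f = 2Ω sin φ = 2 × 7.29×10⁻⁵ × sin 43° = 9.94×10⁻⁵ s⁻¹
Pressure gradient: |∂P/∂n| = 800 Pa / 374000 m = 2.14×10⁻³ Pa/m
Geostrophic speed: V_g = |∂P/∂n|/(fρ) = 2.14×10⁻³/(9.94×10⁻⁵ × 1.06) = 20.3 m/s
Around a high, pressure-gradient force acts outward with centrifugal, so Coriolis balances both:
fV = (1/ρ)|∂P/∂n| + V²/R  →  V² − fR·V + fR·V_g = 0
With fR = 9.94×10⁻⁵ × 1498×10³ m = 149 m/s:
V = [fR − √((fR)² − 4 fR V_g)]/2 = [149 − √(149² − 4×149×20.3)]/2 = 24.2 m/s
Supergeostrophic (V > V_g = 20.3 m/s), as expected around a high.
Converting: 24.2 m/s × 3.6 = 87.3 km/h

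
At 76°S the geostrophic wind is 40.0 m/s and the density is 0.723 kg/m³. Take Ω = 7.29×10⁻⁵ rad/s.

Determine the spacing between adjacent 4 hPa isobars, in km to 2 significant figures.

98 km

Coriolis parameter at 76°S:
f = 2Ω sin φ = 2 × 7.29×10⁻⁵ × sin 76° = 1.41×10⁻⁴ s⁻¹
Geostrophic balance rearranged: |∂P/∂n| = f ρ V_g
|∂P/∂n| = 1.41×10⁻⁴ × 0.723 × 40.0 = 4.09×10⁻³ Pa/m
Isobar spacing: Δn = ΔP/|∂P/∂n| = 400 Pa / 4.09×10⁻³ Pa/m = 97769 m ≈ 98 km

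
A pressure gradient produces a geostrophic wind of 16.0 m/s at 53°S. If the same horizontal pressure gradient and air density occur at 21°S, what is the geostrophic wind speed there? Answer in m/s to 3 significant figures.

35.7 m/s

With the same pressure gradient and density, V_g ∝ 1/f ∝ 1/sin φ.
V₂ = V₁ · sin φ₁ / sin φ₂ = 16.0 × sin 53° / sin 21°
V₂ = 16.0 × 0.7986/0.3584 = 35.7 m/s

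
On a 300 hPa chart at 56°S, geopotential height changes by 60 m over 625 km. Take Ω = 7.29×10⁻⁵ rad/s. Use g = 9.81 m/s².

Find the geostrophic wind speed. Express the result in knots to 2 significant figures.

15 knots

Coriolis parameter at 56°S:
f = 2Ω sin φ = 2 × 7.29×10⁻⁵ × sin 56° = 1.21×10⁻⁴ s⁻¹
Height gradient: |∂Z/∂n| = 60 m / 625000 m = 9.60×10⁻⁵
On a pressure surface, geostrophic balance gives V_g = (g/f)|∂Z/∂n|:
V_g = 9.81 × 9.60×10⁻⁵ / 1.21×10⁻⁴ = 7.79 m/s
Converting: 7.79 m/s × 1.944 = 15 knots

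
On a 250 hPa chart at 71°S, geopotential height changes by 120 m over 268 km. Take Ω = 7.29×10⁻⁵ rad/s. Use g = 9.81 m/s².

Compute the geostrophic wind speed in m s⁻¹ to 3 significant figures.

Coriolis parameter at 71°S:
f = 2Ω sin φ = 2 × 7.29×10⁻⁵ × sin 71° = 1.38×10⁻⁴ s⁻¹
Height gradient: |∂Z/∂n| = 120 m / 268000 m = 4.48×10⁻⁴
On a pressure surface, geostrophic balance gives V_g = (g/f)|∂Z/∂n|:
V_g = 9.81 × 4.48×10⁻⁴ / 1.38×10⁻⁴ = 31.9 m/s

31.9 m s⁻¹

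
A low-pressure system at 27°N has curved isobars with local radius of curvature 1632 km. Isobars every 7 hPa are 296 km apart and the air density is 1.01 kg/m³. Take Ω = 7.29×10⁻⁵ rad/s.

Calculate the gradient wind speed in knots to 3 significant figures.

Coriolis parameter at 27°N:
f = 2Ω sin φ = 2 × 7.29×10⁻⁵ × sin 27° = 6.62×10⁻⁵ s⁻¹
Pressure gradient: |∂P/∂n| = 700 Pa / 296000 m = 2.36×10⁻³ Pa/m
Geostrophic speed: V_g = |∂P/∂n|/(fρ) = 2.36×10⁻³/(6.62×10⁻⁵ × 1.01) = 35.4 m/s
Around a low, centrifugal force acts outward with Coriolis, so pressure-gradient force balances both:
(1/ρ)|∂P/∂n| = fV + V²/R  →  V² + fR·V − fR·V_g = 0
With fR = 6.62×10⁻⁵ × 1632×10³ m = 108 m/s:
V = [−fR + √((fR)² + 4 fR V_g)]/2 = [−108 + √(108² + 4×108×35.4)]/2 = 28.1 m/s
Subgeostrophic (V < V_g = 35.4 m/s), as expected around a low.
Converting: 28.1 m/s × 1.944 = 54.6 knots

54.6 knots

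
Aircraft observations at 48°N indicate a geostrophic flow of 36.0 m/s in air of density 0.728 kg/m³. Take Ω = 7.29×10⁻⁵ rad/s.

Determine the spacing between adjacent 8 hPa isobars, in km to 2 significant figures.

Coriolis parameter at 48°N:
f = 2Ω sin φ = 2 × 7.29×10⁻⁵ × sin 48° = 1.08×10⁻⁴ s⁻¹
Geostrophic balance rearranged: |∂P/∂n| = f ρ V_g
|∂P/∂n| = 1.08×10⁻⁴ × 0.728 × 36.0 = 2.84×10⁻³ Pa/m
Isobar spacing: Δn = ΔP/|∂P/∂n| = 800 Pa / 2.84×10⁻³ Pa/m = 281725 m ≈ 280 km

280 km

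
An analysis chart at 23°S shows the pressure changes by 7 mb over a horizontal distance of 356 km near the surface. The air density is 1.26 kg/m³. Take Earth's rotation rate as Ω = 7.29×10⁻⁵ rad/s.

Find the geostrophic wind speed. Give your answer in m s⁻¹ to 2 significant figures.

Coriolis parameter at 23°S:
f = 2Ω sin φ = 2 × 7.29×10⁻⁵ × sin 23° = 5.70×10⁻⁵ s⁻¹
Pressure gradient: |∂P/∂n| = 700 Pa / 356000 m = 1.97×10⁻³ Pa/m
Geostrophic balance (pressure-gradient force = Coriolis force):
V_g = (1/(fρ)) |∂P/∂n| = 1.97×10⁻³ / (5.70×10⁻⁵ × 1.26) = 27.4 m/s

27 m s⁻¹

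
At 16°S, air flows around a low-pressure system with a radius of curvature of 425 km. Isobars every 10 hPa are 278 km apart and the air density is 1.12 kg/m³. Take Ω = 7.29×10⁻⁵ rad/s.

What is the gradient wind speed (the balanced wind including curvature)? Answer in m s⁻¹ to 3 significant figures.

29.4 m s⁻¹

Coriolis parameter at 16°S:
f = 2Ω sin φ = 2 × 7.29×10⁻⁵ × sin 16° = 4.02×10⁻⁵ s⁻¹
Pressure gradient: |∂P/∂n| = 1000 Pa / 278000 m = 3.60×10⁻³ Pa/m
Geostrophic speed: V_g = |∂P/∂n|/(fρ) = 3.60×10⁻³/(4.02×10⁻⁵ × 1.12) = 79.9 m/s
Around a low, centrifugal force acts outward with Coriolis, so pressure-gradient force balances both:
(1/ρ)|∂P/∂n| = fV + V²/R  →  V² + fR·V − fR·V_g = 0
With fR = 4.02×10⁻⁵ × 425×10³ m = 17.1 m/s:
V = [−fR + √((fR)² + 4 fR V_g)]/2 = [−17.1 + √(17.1² + 4×17.1×79.9)]/2 = 29.4 m/s
Subgeostrophic (V < V_g = 79.9 m/s), as expected around a low.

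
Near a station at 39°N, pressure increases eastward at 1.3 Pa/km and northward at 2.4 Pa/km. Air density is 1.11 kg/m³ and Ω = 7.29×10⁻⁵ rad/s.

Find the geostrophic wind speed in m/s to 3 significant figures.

Coriolis parameter at 39°N:
f = 2Ω sin φ = 2 × 7.29×10⁻⁵ × sin 39° = 9.18×10⁻⁵ s⁻¹
Component geostrophic relations (x east, y north):
u_g = −(1/(fρ)) ∂P/∂y,  v_g = (1/(fρ)) ∂P/∂x
u_g = −(2.4×10⁻³)/(9.18×10⁻⁵ × 1.11) = −23.6 m/s;  v_g = (1.3×10⁻³)/(9.18×10⁻⁵ × 1.11) = 12.8 m/s
|V_g| = √(u_g² + v_g²) = 26.8 m/s

26.8 m/s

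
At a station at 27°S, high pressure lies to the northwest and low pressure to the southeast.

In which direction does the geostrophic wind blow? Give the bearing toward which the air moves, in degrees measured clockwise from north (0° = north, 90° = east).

045°

The pressure-gradient force points toward the southeast (bearing 135°).
Geostrophic balance: in the Southern Hemisphere the Coriolis force deflects motion to the left, so the geostrophic wind blows 90° to the left of the pressure-gradient force (low pressure on the right).
Rotating 135° by 90° counterclockwise gives 045° — the wind blows toward the northeast.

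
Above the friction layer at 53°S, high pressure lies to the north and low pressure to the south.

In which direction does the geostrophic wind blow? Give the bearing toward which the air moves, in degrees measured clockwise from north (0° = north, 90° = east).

The pressure-gradient force points toward the south (bearing 180°).
Geostrophic balance: in the Southern Hemisphere the Coriolis force deflects motion to the left, so the geostrophic wind blows 90° to the left of the pressure-gradient force (low pressure on the right).
Rotating 180° by 90° counterclockwise gives 090° — the wind blows toward the east.

090°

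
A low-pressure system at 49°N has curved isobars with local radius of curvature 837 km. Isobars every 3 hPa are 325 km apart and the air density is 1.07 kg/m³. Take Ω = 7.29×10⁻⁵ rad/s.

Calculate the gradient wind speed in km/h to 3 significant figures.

26.2 km/h

Coriolis parameter at 49°N:
f = 2Ω sin φ = 2 × 7.29×10⁻⁵ × sin 49° = 1.10×10⁻⁴ s⁻¹
Pressure gradient: |∂P/∂n| = 300 Pa / 325000 m = 9.23×10⁻⁴ Pa/m
Geostrophic speed: V_g = |∂P/∂n|/(fρ) = 9.23×10⁻⁴/(1.10×10⁻⁴ × 1.07) = 7.84 m/s
Around a low, centrifugal force acts outward with Coriolis, so pressure-gradient force balances both:
(1/ρ)|∂P/∂n| = fV + V²/R  →  V² + fR·V − fR·V_g = 0
With fR = 1.10×10⁻⁴ × 837×10³ m = 92.1 m/s:
V = [−fR + √((fR)² + 4 fR V_g)]/2 = [−92.1 + √(92.1² + 4×92.1×7.84)]/2 = 7.27 m/s
Subgeostrophic (V < V_g = 7.84 m/s), as expected around a low.
Converting: 7.27 m/s × 3.6 = 26.2 km/h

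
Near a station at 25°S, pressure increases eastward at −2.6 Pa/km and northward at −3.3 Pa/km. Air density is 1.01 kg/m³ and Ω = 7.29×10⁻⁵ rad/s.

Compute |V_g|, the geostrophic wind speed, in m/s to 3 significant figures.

Coriolis parameter at 25°S:
f = 2Ω sin φ = 2 × 7.29×10⁻⁵ × sin 25° = 6.16×10⁻⁵ s⁻¹
In the Southern Hemisphere f is negative: f = −6.16×10⁻⁵ s⁻¹.
Component geostrophic relations (x east, y north):
u_g = −(1/(fρ)) ∂P/∂y,  v_g = (1/(fρ)) ∂P/∂x
u_g = −(−3.3×10⁻³)/(−6.16×10⁻⁵ × 1.01) = −53.0 m/s;  v_g = (−2.6×10⁻³)/(−6.16×10⁻⁵ × 1.01) = 41.8 m/s
|V_g| = √(u_g² + v_g²) = 67.5 m/s

67.5 m/s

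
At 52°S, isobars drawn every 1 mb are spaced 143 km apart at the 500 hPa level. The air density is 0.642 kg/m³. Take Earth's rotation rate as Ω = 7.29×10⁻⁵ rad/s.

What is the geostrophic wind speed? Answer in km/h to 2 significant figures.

Coriolis parameter at 52°S:
f = 2Ω sin φ = 2 × 7.29×10⁻⁵ × sin 52° = 1.15×10⁻⁴ s⁻¹
Pressure gradient: |∂P/∂n| = 100 Pa / 143000 m = 6.99×10⁻⁴ Pa/m
Geostrophic balance (pressure-gradient force = Coriolis force):
V_g = (1/(fρ)) |∂P/∂n| = 6.99×10⁻⁴ / (1.15×10⁻⁴ × 0.642) = 9.48 m/s
Converting: 9.48 m/s × 3.6 = 34 km/h

34 km/h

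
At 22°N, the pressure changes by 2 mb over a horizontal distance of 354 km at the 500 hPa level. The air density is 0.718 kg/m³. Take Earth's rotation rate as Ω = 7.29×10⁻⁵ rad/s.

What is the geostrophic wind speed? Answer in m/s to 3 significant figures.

Coriolis parameter at 22°N:
f = 2Ω sin φ = 2 × 7.29×10⁻⁵ × sin 22° = 5.46×10⁻⁵ s⁻¹
Pressure gradient: |∂P/∂n| = 200 Pa / 354000 m = 5.65×10⁻⁴ Pa/m
Geostrophic balance (pressure-gradient force = Coriolis force):
V_g = (1/(fρ)) |∂P/∂n| = 5.65×10⁻⁴ / (5.46×10⁻⁵ × 0.718) = 14.4 m/s

14.4 m/s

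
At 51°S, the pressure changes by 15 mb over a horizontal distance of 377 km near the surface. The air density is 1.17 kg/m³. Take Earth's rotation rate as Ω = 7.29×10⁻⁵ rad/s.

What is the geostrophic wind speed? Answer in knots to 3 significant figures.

58.3 knots

Coriolis parameter at 51°S:
f = 2Ω sin φ = 2 × 7.29×10⁻⁵ × sin 51° = 1.13×10⁻⁴ s⁻¹
Pressure gradient: |∂P/∂n| = 1500 Pa / 377000 m = 3.98×10⁻³ Pa/m
Geostrophic balance (pressure-gradient force = Coriolis force):
V_g = (1/(fρ)) |∂P/∂n| = 3.98×10⁻³ / (1.13×10⁻⁴ × 1.17) = 30.0 m/s
Converting: 30.0 m/s × 1.944 = 58.3 knots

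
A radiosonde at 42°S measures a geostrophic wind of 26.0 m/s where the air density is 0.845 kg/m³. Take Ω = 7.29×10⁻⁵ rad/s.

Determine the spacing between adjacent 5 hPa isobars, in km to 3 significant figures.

233 km

Coriolis parameter at 42°S:
f = 2Ω sin φ = 2 × 7.29×10⁻⁵ × sin 42° = 9.76×10⁻⁵ s⁻¹
Geostrophic balance rearranged: |∂P/∂n| = f ρ V_g
|∂P/∂n| = 9.76×10⁻⁵ × 0.845 × 26.0 = 2.14×10⁻³ Pa/m
Isobar spacing: Δn = ΔP/|∂P/∂n| = 500 Pa / 2.14×10⁻³ Pa/m = 233277 m ≈ 233 km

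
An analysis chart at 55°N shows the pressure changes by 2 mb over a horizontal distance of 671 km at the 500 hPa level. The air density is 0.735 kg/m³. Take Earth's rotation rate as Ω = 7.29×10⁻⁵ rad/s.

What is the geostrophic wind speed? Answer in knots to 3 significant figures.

Coriolis parameter at 55°N:
f = 2Ω sin φ = 2 × 7.29×10⁻⁵ × sin 55° = 1.19×10⁻⁴ s⁻¹
Pressure gradient: |∂P/∂n| = 200 Pa / 671000 m = 2.98×10⁻⁴ Pa/m
Geostrophic balance (pressure-gradient force = Coriolis force):
V_g = (1/(fρ)) |∂P/∂n| = 2.98×10⁻⁴ / (1.19×10⁻⁴ × 0.735) = 3.40 m/s
Converting: 3.40 m/s × 1.944 = 6.60 knots

6.60 knots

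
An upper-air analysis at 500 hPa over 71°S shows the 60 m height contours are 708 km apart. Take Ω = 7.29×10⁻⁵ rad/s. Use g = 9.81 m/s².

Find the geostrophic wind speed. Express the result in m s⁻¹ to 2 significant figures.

6.0 m s⁻¹

Coriolis parameter at 71°S:
f = 2Ω sin φ = 2 × 7.29×10⁻⁵ × sin 71° = 1.38×10⁻⁴ s⁻¹
Height gradient: |∂Z/∂n| = 60 m / 708000 m = 8.47×10⁻⁵
On a pressure surface, geostrophic balance gives V_g = (g/f)|∂Z/∂n|:
V_g = 9.81 × 8.47×10⁻⁵ / 1.38×10⁻⁴ = 6.03 m/s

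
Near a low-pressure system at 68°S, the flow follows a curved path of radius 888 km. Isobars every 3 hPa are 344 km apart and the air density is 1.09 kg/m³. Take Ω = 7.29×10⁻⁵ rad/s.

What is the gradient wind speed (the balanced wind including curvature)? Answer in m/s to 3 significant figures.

5.65 m/s

Coriolis parameter at 68°S:
f = 2Ω sin φ = 2 × 7.29×10⁻⁵ × sin 68° = 1.35×10⁻⁴ s⁻¹
Pressure gradient: |∂P/∂n| = 300 Pa / 344000 m = 8.72×10⁻⁴ Pa/m
Geostrophic speed: V_g = |∂P/∂n|/(fρ) = 8.72×10⁻⁴/(1.35×10⁻⁴ × 1.09) = 5.92 m/s
Around a low, centrifugal force acts outward with Coriolis, so pressure-gradient force balances both:
(1/ρ)|∂P/∂n| = fV + V²/R  →  V² + fR·V − fR·V_g = 0
With fR = 1.35×10⁻⁴ × 888×10³ m = 120 m/s:
V = [−fR + √((fR)² + 4 fR V_g)]/2 = [−120 + √(120² + 4×120×5.92)]/2 = 5.65 m/s
Subgeostrophic (V < V_g = 5.92 m/s), as expected around a low.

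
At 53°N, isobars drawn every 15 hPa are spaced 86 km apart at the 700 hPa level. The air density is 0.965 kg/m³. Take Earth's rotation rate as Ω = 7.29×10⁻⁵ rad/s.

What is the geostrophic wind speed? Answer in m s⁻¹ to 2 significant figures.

160 m s⁻¹

Coriolis parameter at 53°N:
f = 2Ω sin φ = 2 × 7.29×10⁻⁵ × sin 53° = 1.16×10⁻⁴ s⁻¹
Pressure gradient: |∂P/∂n| = 1500 Pa / 86000 m = 1.74×10⁻² Pa/m
Geostrophic balance (pressure-gradient force = Coriolis force):
V_g = (1/(fρ)) |∂P/∂n| = 1.74×10⁻² / (1.16×10⁻⁴ × 0.965) = 155 m/s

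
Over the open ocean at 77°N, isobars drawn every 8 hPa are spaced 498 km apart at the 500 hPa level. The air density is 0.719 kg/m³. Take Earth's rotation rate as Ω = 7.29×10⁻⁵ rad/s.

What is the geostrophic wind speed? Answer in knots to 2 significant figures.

Coriolis parameter at 77°N:
f = 2Ω sin φ = 2 × 7.29×10⁻⁵ × sin 77° = 1.42×10⁻⁴ s⁻¹
Pressure gradient: |∂P/∂n| = 800 Pa / 498000 m = 1.61×10⁻³ Pa/m
Geostrophic balance (pressure-gradient force = Coriolis force):
V_g = (1/(fρ)) |∂P/∂n| = 1.61×10⁻³ / (1.42×10⁻⁴ × 0.719) = 15.7 m/s
Converting: 15.7 m/s × 1.944 = 31 knots

31 knots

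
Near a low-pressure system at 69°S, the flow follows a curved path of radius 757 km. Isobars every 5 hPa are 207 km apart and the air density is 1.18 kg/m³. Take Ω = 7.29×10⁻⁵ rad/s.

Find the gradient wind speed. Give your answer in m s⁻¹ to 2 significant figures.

Coriolis parameter at 69°S:
f = 2Ω sin φ = 2 × 7.29×10⁻⁵ × sin 69° = 1.36×10⁻⁴ s⁻¹
Pressure gradient: |∂P/∂n| = 500 Pa / 207000 m = 2.42×10⁻³ Pa/m
Geostrophic speed: V_g = |∂P/∂n|/(fρ) = 2.42×10⁻³/(1.36×10⁻⁴ × 1.18) = 15.0 m/s
Around a low, centrifugal force acts outward with Coriolis, so pressure-gradient force balances both:
(1/ρ)|∂P/∂n| = fV + V²/R  →  V² + fR·V − fR·V_g = 0
With fR = 1.36×10⁻⁴ × 757×10³ m = 103 m/s:
V = [−fR + √((fR)² + 4 fR V_g)]/2 = [−103 + √(103² + 4×103×15)]/2 = 13.3 m/s
Subgeostrophic (V < V_g = 15 m/s), as expected around a low.

13 m s⁻¹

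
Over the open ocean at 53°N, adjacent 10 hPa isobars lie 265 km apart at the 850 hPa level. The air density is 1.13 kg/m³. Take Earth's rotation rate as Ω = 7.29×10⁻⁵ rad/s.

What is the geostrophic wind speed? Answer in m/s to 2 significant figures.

29 m/s

Coriolis parameter at 53°N:
f = 2Ω sin φ = 2 × 7.29×10⁻⁵ × sin 53° = 1.16×10⁻⁴ s⁻¹
Pressure gradient: |∂P/∂n| = 1000 Pa / 265000 m = 3.77×10⁻³ Pa/m
Geostrophic balance (pressure-gradient force = Coriolis force):
V_g = (1/(fρ)) |∂P/∂n| = 3.77×10⁻³ / (1.16×10⁻⁴ × 1.13) = 28.7 m/s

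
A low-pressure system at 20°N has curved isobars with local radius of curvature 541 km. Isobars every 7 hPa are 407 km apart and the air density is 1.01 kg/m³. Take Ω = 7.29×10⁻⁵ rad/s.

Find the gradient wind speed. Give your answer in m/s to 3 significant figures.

Coriolis parameter at 20°N:
f = 2Ω sin φ = 2 × 7.29×10⁻⁵ × sin 20° = 4.99×10⁻⁵ s⁻¹
Pressure gradient: |∂P/∂n| = 700 Pa / 407000 m = 1.72×10⁻³ Pa/m
Geostrophic speed: V_g = |∂P/∂n|/(fρ) = 1.72×10⁻³/(4.99×10⁻⁵ × 1.01) = 34.1 m/s
Around a low, centrifugal force acts outward with Coriolis, so pressure-gradient force balances both:
(1/ρ)|∂P/∂n| = fV + V²/R  →  V² + fR·V − fR·V_g = 0
With fR = 4.99×10⁻⁵ × 541×10³ m = 27.0 m/s:
V = [−fR + √((fR)² + 4 fR V_g)]/2 = [−27.0 + √(27.0² + 4×27.0×34.1)]/2 = 19.7 m/s
Subgeostrophic (V < V_g = 34.1 m/s), as expected around a low.

19.7 m/s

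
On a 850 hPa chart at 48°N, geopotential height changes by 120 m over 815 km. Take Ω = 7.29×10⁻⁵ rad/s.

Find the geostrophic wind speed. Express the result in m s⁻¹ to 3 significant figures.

Coriolis parameter at 48°N:
f = 2Ω sin φ = 2 × 7.29×10⁻⁵ × sin 48° = 1.08×10⁻⁴ s⁻¹
Height gradient: |∂Z/∂n| = 120 m / 815000 m = 1.47×10⁻⁴
On a pressure surface, geostrophic balance gives V_g = (g/f)|∂Z/∂n|:
V_g = 9.81 × 1.47×10⁻⁴ / 1.08×10⁻⁴ = 13.3 m/s

13.3 m s⁻¹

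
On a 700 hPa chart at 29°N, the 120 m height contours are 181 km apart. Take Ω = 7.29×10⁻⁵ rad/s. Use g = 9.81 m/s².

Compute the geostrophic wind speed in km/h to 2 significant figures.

330 km/h

Coriolis parameter at 29°N:
f = 2Ω sin φ = 2 × 7.29×10⁻⁵ × sin 29° = 7.07×10⁻⁵ s⁻¹
Height gradient: |∂Z/∂n| = 120 m / 181000 m = 6.63×10⁻⁴
On a pressure surface, geostrophic balance gives V_g = (g/f)|∂Z/∂n|:
V_g = 9.81 × 6.63×10⁻⁴ / 7.07×10⁻⁵ = 92.0 m/s
Converting: 92.0 m/s × 3.6 = 330 km/h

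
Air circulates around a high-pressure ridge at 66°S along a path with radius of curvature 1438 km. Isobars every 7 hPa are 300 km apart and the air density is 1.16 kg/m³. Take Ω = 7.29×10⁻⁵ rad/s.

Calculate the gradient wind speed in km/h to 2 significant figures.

60 km/h

Coriolis parameter at 66°S:
f = 2Ω sin φ = 2 × 7.29×10⁻⁵ × sin 66° = 1.33×10⁻⁴ s⁻¹
Pressure gradient: |∂P/∂n| = 700 Pa / 300000 m = 2.33×10⁻³ Pa/m
Geostrophic speed: V_g = |∂P/∂n|/(fρ) = 2.33×10⁻³/(1.33×10⁻⁴ × 1.16) = 15.1 m/s
Around a high, pressure-gradient force acts outward with centrifugal, so Coriolis balances both:
fV = (1/ρ)|∂P/∂n| + V²/R  →  V² − fR·V + fR·V_g = 0
With fR = 1.33×10⁻⁴ × 1438×10³ m = 192 m/s:
V = [fR − √((fR)² − 4 fR V_g)]/2 = [192 − √(192² − 4×192×15.1)]/2 = 16.5 m/s
Supergeostrophic (V > V_g = 15.1 m/s), as expected around a high.
Converting: 16.5 m/s × 3.6 = 60 km/h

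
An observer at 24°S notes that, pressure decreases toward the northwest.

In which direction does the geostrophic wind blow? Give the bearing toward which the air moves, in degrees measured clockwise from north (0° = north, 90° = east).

225°

The pressure-gradient force points toward the northwest (bearing 315°).
Geostrophic balance: in the Southern Hemisphere the Coriolis force deflects motion to the left, so the geostrophic wind blows 90° to the left of the pressure-gradient force (low pressure on the right).
Rotating 315° by 90° counterclockwise gives 225° — the wind blows toward the southwest.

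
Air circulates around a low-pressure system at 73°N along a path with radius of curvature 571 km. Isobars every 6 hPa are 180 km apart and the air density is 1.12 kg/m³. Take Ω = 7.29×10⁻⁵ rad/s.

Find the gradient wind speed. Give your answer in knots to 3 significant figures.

34.0 knots

Coriolis parameter at 73°N:
f = 2Ω sin φ = 2 × 7.29×10⁻⁵ × sin 73° = 1.39×10⁻⁴ s⁻¹
Pressure gradient: |∂P/∂n| = 600 Pa / 180000 m = 3.33×10⁻³ Pa/m
Geostrophic speed: V_g = |∂P/∂n|/(fρ) = 3.33×10⁻³/(1.39×10⁻⁴ × 1.12) = 21.3 m/s
Around a low, centrifugal force acts outward with Coriolis, so pressure-gradient force balances both:
(1/ρ)|∂P/∂n| = fV + V²/R  →  V² + fR·V − fR·V_g = 0
With fR = 1.39×10⁻⁴ × 571×10³ m = 79.6 m/s:
V = [−fR + √((fR)² + 4 fR V_g)]/2 = [−79.6 + √(79.6² + 4×79.6×21.3)]/2 = 17.5 m/s
Subgeostrophic (V < V_g = 21.3 m/s), as expected around a low.
Converting: 17.5 m/s × 1.944 = 34.0 knots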